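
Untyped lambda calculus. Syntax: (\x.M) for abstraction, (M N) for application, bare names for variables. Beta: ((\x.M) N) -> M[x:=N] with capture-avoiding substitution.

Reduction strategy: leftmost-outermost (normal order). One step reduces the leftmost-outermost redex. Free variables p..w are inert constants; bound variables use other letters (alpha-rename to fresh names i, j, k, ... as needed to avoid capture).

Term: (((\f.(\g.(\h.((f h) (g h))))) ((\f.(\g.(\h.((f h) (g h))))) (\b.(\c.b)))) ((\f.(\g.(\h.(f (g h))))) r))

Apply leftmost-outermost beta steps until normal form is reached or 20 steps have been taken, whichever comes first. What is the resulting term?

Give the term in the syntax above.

Answer: (\h.(\i.(r (h i))))

Derivation:
Step 0: (((\f.(\g.(\h.((f h) (g h))))) ((\f.(\g.(\h.((f h) (g h))))) (\b.(\c.b)))) ((\f.(\g.(\h.(f (g h))))) r))
Step 1: ((\g.(\h.((((\f.(\g.(\h.((f h) (g h))))) (\b.(\c.b))) h) (g h)))) ((\f.(\g.(\h.(f (g h))))) r))
Step 2: (\h.((((\f.(\g.(\h.((f h) (g h))))) (\b.(\c.b))) h) (((\f.(\g.(\h.(f (g h))))) r) h)))
Step 3: (\h.(((\g.(\h.(((\b.(\c.b)) h) (g h)))) h) (((\f.(\g.(\h.(f (g h))))) r) h)))
Step 4: (\h.((\i.(((\b.(\c.b)) i) (h i))) (((\f.(\g.(\h.(f (g h))))) r) h)))
Step 5: (\h.(((\b.(\c.b)) (((\f.(\g.(\h.(f (g h))))) r) h)) (h (((\f.(\g.(\h.(f (g h))))) r) h))))
Step 6: (\h.((\c.(((\f.(\g.(\h.(f (g h))))) r) h)) (h (((\f.(\g.(\h.(f (g h))))) r) h))))
Step 7: (\h.(((\f.(\g.(\h.(f (g h))))) r) h))
Step 8: (\h.((\g.(\h.(r (g h)))) h))
Step 9: (\h.(\i.(r (h i))))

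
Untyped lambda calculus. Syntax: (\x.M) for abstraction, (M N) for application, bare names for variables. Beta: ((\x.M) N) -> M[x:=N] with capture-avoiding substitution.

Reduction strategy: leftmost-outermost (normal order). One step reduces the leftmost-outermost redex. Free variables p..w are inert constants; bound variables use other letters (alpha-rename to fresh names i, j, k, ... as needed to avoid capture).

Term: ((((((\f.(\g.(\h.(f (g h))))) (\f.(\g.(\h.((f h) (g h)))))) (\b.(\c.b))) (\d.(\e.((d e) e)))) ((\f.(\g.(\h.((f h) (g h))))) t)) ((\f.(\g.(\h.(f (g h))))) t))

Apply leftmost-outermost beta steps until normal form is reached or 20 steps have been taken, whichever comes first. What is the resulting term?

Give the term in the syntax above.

Answer: (\e.(((t e) (\h.(t (e h)))) e))

Derivation:
Step 0: ((((((\f.(\g.(\h.(f (g h))))) (\f.(\g.(\h.((f h) (g h)))))) (\b.(\c.b))) (\d.(\e.((d e) e)))) ((\f.(\g.(\h.((f h) (g h))))) t)) ((\f.(\g.(\h.(f (g h))))) t))
Step 1: (((((\g.(\h.((\f.(\g.(\h.((f h) (g h))))) (g h)))) (\b.(\c.b))) (\d.(\e.((d e) e)))) ((\f.(\g.(\h.((f h) (g h))))) t)) ((\f.(\g.(\h.(f (g h))))) t))
Step 2: ((((\h.((\f.(\g.(\h.((f h) (g h))))) ((\b.(\c.b)) h))) (\d.(\e.((d e) e)))) ((\f.(\g.(\h.((f h) (g h))))) t)) ((\f.(\g.(\h.(f (g h))))) t))
Step 3: ((((\f.(\g.(\h.((f h) (g h))))) ((\b.(\c.b)) (\d.(\e.((d e) e))))) ((\f.(\g.(\h.((f h) (g h))))) t)) ((\f.(\g.(\h.(f (g h))))) t))
Step 4: (((\g.(\h.((((\b.(\c.b)) (\d.(\e.((d e) e)))) h) (g h)))) ((\f.(\g.(\h.((f h) (g h))))) t)) ((\f.(\g.(\h.(f (g h))))) t))
Step 5: ((\h.((((\b.(\c.b)) (\d.(\e.((d e) e)))) h) (((\f.(\g.(\h.((f h) (g h))))) t) h))) ((\f.(\g.(\h.(f (g h))))) t))
Step 6: ((((\b.(\c.b)) (\d.(\e.((d e) e)))) ((\f.(\g.(\h.(f (g h))))) t)) (((\f.(\g.(\h.((f h) (g h))))) t) ((\f.(\g.(\h.(f (g h))))) t)))
Step 7: (((\c.(\d.(\e.((d e) e)))) ((\f.(\g.(\h.(f (g h))))) t)) (((\f.(\g.(\h.((f h) (g h))))) t) ((\f.(\g.(\h.(f (g h))))) t)))
Step 8: ((\d.(\e.((d e) e))) (((\f.(\g.(\h.((f h) (g h))))) t) ((\f.(\g.(\h.(f (g h))))) t)))
Step 9: (\e.(((((\f.(\g.(\h.((f h) (g h))))) t) ((\f.(\g.(\h.(f (g h))))) t)) e) e))
Step 10: (\e.((((\g.(\h.((t h) (g h)))) ((\f.(\g.(\h.(f (g h))))) t)) e) e))
Step 11: (\e.(((\h.((t h) (((\f.(\g.(\h.(f (g h))))) t) h))) e) e))
Step 12: (\e.(((t e) (((\f.(\g.(\h.(f (g h))))) t) e)) e))
Step 13: (\e.(((t e) ((\g.(\h.(t (g h)))) e)) e))
Step 14: (\e.(((t e) (\h.(t (e h)))) e))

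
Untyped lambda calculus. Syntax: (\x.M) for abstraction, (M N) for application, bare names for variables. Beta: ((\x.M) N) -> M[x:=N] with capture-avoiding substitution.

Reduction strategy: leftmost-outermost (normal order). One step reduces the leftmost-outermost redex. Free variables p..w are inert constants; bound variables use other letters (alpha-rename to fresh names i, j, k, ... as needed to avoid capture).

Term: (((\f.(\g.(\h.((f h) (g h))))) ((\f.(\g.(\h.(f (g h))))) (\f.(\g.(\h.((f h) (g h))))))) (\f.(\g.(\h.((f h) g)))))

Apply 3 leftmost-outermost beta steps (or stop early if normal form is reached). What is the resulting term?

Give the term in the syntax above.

Step 0: (((\f.(\g.(\h.((f h) (g h))))) ((\f.(\g.(\h.(f (g h))))) (\f.(\g.(\h.((f h) (g h))))))) (\f.(\g.(\h.((f h) g)))))
Step 1: ((\g.(\h.((((\f.(\g.(\h.(f (g h))))) (\f.(\g.(\h.((f h) (g h)))))) h) (g h)))) (\f.(\g.(\h.((f h) g)))))
Step 2: (\h.((((\f.(\g.(\h.(f (g h))))) (\f.(\g.(\h.((f h) (g h)))))) h) ((\f.(\g.(\h.((f h) g)))) h)))
Step 3: (\h.(((\g.(\h.((\f.(\g.(\h.((f h) (g h))))) (g h)))) h) ((\f.(\g.(\h.((f h) g)))) h)))

Answer: (\h.(((\g.(\h.((\f.(\g.(\h.((f h) (g h))))) (g h)))) h) ((\f.(\g.(\h.((f h) g)))) h)))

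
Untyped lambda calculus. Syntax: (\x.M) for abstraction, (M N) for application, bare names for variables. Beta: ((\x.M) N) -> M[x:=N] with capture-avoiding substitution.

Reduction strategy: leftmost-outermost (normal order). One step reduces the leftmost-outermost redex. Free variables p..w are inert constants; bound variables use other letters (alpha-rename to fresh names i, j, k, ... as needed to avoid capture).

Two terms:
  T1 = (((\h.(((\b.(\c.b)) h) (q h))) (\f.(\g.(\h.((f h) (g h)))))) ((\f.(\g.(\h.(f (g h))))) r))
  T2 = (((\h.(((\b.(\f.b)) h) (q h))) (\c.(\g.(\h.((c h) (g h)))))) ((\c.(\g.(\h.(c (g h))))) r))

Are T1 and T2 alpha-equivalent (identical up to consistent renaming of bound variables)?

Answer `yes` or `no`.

Term 1: (((\h.(((\b.(\c.b)) h) (q h))) (\f.(\g.(\h.((f h) (g h)))))) ((\f.(\g.(\h.(f (g h))))) r))
Term 2: (((\h.(((\b.(\f.b)) h) (q h))) (\c.(\g.(\h.((c h) (g h)))))) ((\c.(\g.(\h.(c (g h))))) r))
Alpha-equivalence: compare structure up to binder renaming.
Result: True

Answer: yes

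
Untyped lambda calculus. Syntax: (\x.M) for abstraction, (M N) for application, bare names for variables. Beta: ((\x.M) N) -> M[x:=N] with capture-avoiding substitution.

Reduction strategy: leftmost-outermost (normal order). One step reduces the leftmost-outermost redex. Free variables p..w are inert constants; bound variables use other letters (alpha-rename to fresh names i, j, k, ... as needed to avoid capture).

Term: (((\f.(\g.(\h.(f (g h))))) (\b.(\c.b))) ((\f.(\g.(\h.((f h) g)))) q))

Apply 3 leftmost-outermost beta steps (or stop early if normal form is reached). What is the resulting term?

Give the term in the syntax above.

Answer: (\h.(\c.(((\f.(\g.(\h.((f h) g)))) q) h)))

Derivation:
Step 0: (((\f.(\g.(\h.(f (g h))))) (\b.(\c.b))) ((\f.(\g.(\h.((f h) g)))) q))
Step 1: ((\g.(\h.((\b.(\c.b)) (g h)))) ((\f.(\g.(\h.((f h) g)))) q))
Step 2: (\h.((\b.(\c.b)) (((\f.(\g.(\h.((f h) g)))) q) h)))
Step 3: (\h.(\c.(((\f.(\g.(\h.((f h) g)))) q) h)))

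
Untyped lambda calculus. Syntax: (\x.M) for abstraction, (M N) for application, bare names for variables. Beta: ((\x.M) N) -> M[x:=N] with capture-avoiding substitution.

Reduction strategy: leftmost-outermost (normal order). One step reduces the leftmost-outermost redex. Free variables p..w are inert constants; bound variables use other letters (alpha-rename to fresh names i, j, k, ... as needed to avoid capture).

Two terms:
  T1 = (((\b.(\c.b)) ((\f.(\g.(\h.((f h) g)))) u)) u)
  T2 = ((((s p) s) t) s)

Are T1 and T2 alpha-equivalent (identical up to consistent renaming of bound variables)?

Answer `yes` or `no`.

Term 1: (((\b.(\c.b)) ((\f.(\g.(\h.((f h) g)))) u)) u)
Term 2: ((((s p) s) t) s)
Alpha-equivalence: compare structure up to binder renaming.
Result: False

Answer: no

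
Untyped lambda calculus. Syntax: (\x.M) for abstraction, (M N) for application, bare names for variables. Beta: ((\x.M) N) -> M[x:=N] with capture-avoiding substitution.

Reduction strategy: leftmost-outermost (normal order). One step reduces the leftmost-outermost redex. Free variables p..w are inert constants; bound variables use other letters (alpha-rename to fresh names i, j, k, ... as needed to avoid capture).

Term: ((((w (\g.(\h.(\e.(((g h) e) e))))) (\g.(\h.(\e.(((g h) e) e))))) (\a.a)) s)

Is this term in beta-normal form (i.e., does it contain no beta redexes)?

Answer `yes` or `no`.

Term: ((((w (\g.(\h.(\e.(((g h) e) e))))) (\g.(\h.(\e.(((g h) e) e))))) (\a.a)) s)
No beta redexes found.

Answer: yes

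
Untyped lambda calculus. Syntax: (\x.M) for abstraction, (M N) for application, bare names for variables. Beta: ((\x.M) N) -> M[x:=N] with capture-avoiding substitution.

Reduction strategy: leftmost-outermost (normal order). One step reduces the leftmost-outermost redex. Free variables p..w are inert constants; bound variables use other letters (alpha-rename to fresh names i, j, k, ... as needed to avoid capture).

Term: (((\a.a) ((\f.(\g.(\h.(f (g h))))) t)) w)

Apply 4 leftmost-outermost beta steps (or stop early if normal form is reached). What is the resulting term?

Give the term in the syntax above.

Answer: (\h.(t (w h)))

Derivation:
Step 0: (((\a.a) ((\f.(\g.(\h.(f (g h))))) t)) w)
Step 1: (((\f.(\g.(\h.(f (g h))))) t) w)
Step 2: ((\g.(\h.(t (g h)))) w)
Step 3: (\h.(t (w h)))
Step 4: (normal form reached)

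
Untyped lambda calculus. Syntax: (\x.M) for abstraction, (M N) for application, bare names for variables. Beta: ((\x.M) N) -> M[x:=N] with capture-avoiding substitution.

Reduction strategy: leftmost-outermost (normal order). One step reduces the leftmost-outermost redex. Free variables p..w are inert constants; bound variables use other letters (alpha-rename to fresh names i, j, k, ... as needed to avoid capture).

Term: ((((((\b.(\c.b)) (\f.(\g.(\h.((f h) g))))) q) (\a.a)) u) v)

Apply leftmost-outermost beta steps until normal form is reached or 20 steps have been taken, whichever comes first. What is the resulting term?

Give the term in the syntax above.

Answer: (v u)

Derivation:
Step 0: ((((((\b.(\c.b)) (\f.(\g.(\h.((f h) g))))) q) (\a.a)) u) v)
Step 1: (((((\c.(\f.(\g.(\h.((f h) g))))) q) (\a.a)) u) v)
Step 2: ((((\f.(\g.(\h.((f h) g)))) (\a.a)) u) v)
Step 3: (((\g.(\h.(((\a.a) h) g))) u) v)
Step 4: ((\h.(((\a.a) h) u)) v)
Step 5: (((\a.a) v) u)
Step 6: (v u)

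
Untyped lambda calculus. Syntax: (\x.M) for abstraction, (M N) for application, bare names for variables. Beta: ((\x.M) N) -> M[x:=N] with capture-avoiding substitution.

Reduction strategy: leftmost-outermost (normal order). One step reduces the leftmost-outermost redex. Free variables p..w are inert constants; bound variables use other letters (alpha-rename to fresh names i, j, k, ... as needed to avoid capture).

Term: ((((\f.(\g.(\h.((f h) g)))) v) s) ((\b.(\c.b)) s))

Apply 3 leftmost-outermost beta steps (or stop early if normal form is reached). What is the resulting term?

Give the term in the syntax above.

Answer: ((v ((\b.(\c.b)) s)) s)

Derivation:
Step 0: ((((\f.(\g.(\h.((f h) g)))) v) s) ((\b.(\c.b)) s))
Step 1: (((\g.(\h.((v h) g))) s) ((\b.(\c.b)) s))
Step 2: ((\h.((v h) s)) ((\b.(\c.b)) s))
Step 3: ((v ((\b.(\c.b)) s)) s)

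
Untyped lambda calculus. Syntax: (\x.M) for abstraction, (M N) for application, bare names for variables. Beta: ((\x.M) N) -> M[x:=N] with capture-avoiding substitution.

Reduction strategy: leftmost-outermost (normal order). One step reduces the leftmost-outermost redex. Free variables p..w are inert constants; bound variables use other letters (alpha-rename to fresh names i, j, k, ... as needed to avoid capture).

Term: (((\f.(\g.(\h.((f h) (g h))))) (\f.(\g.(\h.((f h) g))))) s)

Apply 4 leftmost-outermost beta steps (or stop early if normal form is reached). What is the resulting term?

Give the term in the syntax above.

Step 0: (((\f.(\g.(\h.((f h) (g h))))) (\f.(\g.(\h.((f h) g))))) s)
Step 1: ((\g.(\h.(((\f.(\g.(\h.((f h) g)))) h) (g h)))) s)
Step 2: (\h.(((\f.(\g.(\h.((f h) g)))) h) (s h)))
Step 3: (\h.((\g.(\i.((h i) g))) (s h)))
Step 4: (\h.(\i.((h i) (s h))))

Answer: (\h.(\i.((h i) (s h))))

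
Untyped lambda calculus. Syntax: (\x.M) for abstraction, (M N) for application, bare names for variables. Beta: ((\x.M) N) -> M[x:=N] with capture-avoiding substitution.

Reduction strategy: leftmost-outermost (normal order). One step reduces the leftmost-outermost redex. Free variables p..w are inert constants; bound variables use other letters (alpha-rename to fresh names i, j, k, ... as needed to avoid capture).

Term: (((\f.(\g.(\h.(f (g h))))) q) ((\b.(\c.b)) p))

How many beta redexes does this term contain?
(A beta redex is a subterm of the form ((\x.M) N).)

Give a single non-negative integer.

Answer: 2

Derivation:
Term: (((\f.(\g.(\h.(f (g h))))) q) ((\b.(\c.b)) p))
  Redex: ((\f.(\g.(\h.(f (g h))))) q)
  Redex: ((\b.(\c.b)) p)
Total redexes: 2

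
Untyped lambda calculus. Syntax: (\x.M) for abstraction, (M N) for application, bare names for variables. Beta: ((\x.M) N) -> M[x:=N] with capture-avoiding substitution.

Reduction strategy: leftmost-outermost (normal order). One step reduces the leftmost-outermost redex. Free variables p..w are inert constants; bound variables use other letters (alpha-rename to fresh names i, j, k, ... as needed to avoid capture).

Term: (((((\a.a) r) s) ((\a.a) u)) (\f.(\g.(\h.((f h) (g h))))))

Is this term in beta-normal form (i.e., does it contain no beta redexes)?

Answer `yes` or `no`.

Answer: no

Derivation:
Term: (((((\a.a) r) s) ((\a.a) u)) (\f.(\g.(\h.((f h) (g h))))))
Found 2 beta redex(es).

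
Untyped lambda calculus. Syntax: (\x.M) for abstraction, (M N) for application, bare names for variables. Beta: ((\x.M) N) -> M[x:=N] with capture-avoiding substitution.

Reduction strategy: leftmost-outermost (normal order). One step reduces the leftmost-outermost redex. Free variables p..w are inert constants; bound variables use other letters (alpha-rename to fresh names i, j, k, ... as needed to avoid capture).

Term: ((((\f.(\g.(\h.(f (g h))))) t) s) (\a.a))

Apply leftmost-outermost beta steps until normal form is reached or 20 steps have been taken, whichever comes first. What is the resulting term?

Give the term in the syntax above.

Step 0: ((((\f.(\g.(\h.(f (g h))))) t) s) (\a.a))
Step 1: (((\g.(\h.(t (g h)))) s) (\a.a))
Step 2: ((\h.(t (s h))) (\a.a))
Step 3: (t (s (\a.a)))

Answer: (t (s (\a.a)))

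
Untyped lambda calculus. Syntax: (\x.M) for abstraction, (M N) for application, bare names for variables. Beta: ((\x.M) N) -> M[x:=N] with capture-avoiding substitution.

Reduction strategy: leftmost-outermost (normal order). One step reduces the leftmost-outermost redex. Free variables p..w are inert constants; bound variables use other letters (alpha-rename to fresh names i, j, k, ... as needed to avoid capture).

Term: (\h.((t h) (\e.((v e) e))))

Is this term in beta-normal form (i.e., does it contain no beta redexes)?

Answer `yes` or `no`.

Term: (\h.((t h) (\e.((v e) e))))
No beta redexes found.

Answer: yes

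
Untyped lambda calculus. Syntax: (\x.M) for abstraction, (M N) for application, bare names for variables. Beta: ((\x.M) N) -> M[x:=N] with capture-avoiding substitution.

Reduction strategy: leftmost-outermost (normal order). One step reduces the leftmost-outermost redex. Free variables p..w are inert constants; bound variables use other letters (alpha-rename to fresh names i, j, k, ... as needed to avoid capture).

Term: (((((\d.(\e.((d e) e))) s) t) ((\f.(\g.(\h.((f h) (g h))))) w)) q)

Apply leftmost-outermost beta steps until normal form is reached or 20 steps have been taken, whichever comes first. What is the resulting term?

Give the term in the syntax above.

Answer: ((((s t) t) (\g.(\h.((w h) (g h))))) q)

Derivation:
Step 0: (((((\d.(\e.((d e) e))) s) t) ((\f.(\g.(\h.((f h) (g h))))) w)) q)
Step 1: ((((\e.((s e) e)) t) ((\f.(\g.(\h.((f h) (g h))))) w)) q)
Step 2: ((((s t) t) ((\f.(\g.(\h.((f h) (g h))))) w)) q)
Step 3: ((((s t) t) (\g.(\h.((w h) (g h))))) q)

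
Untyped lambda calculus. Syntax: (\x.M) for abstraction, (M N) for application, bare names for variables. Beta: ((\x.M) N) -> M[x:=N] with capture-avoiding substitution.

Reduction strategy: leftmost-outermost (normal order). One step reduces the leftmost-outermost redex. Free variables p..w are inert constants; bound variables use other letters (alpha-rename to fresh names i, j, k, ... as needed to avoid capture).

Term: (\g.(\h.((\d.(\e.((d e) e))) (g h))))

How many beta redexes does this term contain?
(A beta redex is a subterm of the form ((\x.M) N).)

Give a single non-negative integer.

Term: (\g.(\h.((\d.(\e.((d e) e))) (g h))))
  Redex: ((\d.(\e.((d e) e))) (g h))
Total redexes: 1

Answer: 1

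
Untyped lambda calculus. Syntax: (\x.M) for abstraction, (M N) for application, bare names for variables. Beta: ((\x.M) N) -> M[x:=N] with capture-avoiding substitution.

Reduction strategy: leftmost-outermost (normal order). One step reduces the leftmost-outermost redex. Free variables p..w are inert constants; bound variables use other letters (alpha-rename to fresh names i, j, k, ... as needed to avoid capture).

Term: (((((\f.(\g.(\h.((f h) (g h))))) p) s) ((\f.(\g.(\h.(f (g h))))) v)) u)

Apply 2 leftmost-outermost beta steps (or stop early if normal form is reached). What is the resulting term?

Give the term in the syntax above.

Step 0: (((((\f.(\g.(\h.((f h) (g h))))) p) s) ((\f.(\g.(\h.(f (g h))))) v)) u)
Step 1: ((((\g.(\h.((p h) (g h)))) s) ((\f.(\g.(\h.(f (g h))))) v)) u)
Step 2: (((\h.((p h) (s h))) ((\f.(\g.(\h.(f (g h))))) v)) u)

Answer: (((\h.((p h) (s h))) ((\f.(\g.(\h.(f (g h))))) v)) u)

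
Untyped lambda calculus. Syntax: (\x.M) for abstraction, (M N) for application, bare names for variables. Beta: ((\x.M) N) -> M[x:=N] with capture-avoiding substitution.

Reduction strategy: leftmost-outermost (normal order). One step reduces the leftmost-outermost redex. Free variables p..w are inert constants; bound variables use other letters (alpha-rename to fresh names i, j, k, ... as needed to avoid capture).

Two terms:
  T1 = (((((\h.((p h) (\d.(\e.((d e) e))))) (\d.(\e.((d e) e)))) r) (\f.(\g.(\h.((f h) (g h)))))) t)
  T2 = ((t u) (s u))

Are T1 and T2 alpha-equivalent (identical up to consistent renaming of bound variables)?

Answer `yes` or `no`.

Term 1: (((((\h.((p h) (\d.(\e.((d e) e))))) (\d.(\e.((d e) e)))) r) (\f.(\g.(\h.((f h) (g h)))))) t)
Term 2: ((t u) (s u))
Alpha-equivalence: compare structure up to binder renaming.
Result: False

Answer: no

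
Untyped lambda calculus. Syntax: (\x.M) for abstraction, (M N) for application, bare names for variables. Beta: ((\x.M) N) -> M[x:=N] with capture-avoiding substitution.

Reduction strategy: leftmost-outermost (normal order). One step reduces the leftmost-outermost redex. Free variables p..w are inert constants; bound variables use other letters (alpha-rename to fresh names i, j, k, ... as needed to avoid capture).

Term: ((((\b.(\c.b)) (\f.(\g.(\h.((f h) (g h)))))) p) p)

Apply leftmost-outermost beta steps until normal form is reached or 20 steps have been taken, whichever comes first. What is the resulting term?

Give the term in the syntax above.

Answer: (\g.(\h.((p h) (g h))))

Derivation:
Step 0: ((((\b.(\c.b)) (\f.(\g.(\h.((f h) (g h)))))) p) p)
Step 1: (((\c.(\f.(\g.(\h.((f h) (g h)))))) p) p)
Step 2: ((\f.(\g.(\h.((f h) (g h))))) p)
Step 3: (\g.(\h.((p h) (g h))))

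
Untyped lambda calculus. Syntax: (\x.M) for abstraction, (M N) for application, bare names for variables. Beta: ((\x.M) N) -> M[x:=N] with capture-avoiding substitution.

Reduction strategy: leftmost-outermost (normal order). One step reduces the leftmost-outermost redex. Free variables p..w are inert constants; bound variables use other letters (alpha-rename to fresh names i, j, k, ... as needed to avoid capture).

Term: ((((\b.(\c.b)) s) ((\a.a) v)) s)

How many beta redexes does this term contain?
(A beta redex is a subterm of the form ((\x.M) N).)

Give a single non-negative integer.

Term: ((((\b.(\c.b)) s) ((\a.a) v)) s)
  Redex: ((\b.(\c.b)) s)
  Redex: ((\a.a) v)
Total redexes: 2

Answer: 2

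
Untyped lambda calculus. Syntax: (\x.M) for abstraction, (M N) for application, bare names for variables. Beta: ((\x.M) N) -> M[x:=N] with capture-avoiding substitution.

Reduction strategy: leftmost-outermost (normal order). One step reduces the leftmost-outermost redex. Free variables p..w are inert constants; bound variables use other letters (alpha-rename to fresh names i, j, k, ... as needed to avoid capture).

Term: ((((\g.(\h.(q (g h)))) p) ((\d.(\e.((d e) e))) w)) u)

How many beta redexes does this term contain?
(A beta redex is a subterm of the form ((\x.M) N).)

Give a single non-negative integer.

Term: ((((\g.(\h.(q (g h)))) p) ((\d.(\e.((d e) e))) w)) u)
  Redex: ((\g.(\h.(q (g h)))) p)
  Redex: ((\d.(\e.((d e) e))) w)
Total redexes: 2

Answer: 2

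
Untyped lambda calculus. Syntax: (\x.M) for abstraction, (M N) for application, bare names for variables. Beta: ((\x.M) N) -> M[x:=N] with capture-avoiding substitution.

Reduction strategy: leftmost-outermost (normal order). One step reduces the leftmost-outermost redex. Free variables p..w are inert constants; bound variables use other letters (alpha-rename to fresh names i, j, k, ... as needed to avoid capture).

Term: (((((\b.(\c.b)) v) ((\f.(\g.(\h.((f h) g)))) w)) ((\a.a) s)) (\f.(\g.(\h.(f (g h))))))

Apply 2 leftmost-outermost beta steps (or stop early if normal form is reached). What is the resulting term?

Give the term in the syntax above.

Answer: ((v ((\a.a) s)) (\f.(\g.(\h.(f (g h))))))

Derivation:
Step 0: (((((\b.(\c.b)) v) ((\f.(\g.(\h.((f h) g)))) w)) ((\a.a) s)) (\f.(\g.(\h.(f (g h))))))
Step 1: ((((\c.v) ((\f.(\g.(\h.((f h) g)))) w)) ((\a.a) s)) (\f.(\g.(\h.(f (g h))))))
Step 2: ((v ((\a.a) s)) (\f.(\g.(\h.(f (g h))))))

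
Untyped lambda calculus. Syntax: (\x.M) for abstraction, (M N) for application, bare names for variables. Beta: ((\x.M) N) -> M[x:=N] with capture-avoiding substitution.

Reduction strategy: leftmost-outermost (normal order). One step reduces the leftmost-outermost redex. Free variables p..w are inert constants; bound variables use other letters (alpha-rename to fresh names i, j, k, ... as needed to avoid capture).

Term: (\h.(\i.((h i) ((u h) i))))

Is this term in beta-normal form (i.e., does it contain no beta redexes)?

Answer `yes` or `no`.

Term: (\h.(\i.((h i) ((u h) i))))
No beta redexes found.

Answer: yes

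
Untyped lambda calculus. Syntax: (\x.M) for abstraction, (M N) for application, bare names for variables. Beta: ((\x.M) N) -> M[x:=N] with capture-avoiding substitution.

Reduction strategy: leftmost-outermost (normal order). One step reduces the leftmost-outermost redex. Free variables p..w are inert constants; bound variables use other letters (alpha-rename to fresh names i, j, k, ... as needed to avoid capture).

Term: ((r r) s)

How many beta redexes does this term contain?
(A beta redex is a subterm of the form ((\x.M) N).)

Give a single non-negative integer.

Answer: 0

Derivation:
Term: ((r r) s)
  (no redexes)
Total redexes: 0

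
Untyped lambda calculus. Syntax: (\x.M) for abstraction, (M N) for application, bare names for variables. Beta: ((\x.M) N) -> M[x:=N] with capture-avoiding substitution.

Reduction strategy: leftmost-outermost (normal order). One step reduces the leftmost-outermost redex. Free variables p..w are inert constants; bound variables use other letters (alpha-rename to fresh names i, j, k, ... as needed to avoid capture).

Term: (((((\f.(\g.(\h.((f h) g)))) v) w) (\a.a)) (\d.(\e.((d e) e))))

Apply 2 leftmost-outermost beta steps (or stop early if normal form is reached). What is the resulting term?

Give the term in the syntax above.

Step 0: (((((\f.(\g.(\h.((f h) g)))) v) w) (\a.a)) (\d.(\e.((d e) e))))
Step 1: ((((\g.(\h.((v h) g))) w) (\a.a)) (\d.(\e.((d e) e))))
Step 2: (((\h.((v h) w)) (\a.a)) (\d.(\e.((d e) e))))

Answer: (((\h.((v h) w)) (\a.a)) (\d.(\e.((d e) e))))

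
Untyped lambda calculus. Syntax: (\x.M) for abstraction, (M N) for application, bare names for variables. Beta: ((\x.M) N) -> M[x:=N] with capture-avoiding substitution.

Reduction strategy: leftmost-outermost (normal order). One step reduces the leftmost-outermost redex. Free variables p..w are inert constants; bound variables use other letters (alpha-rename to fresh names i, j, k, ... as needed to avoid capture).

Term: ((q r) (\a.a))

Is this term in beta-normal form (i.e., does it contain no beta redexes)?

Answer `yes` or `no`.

Term: ((q r) (\a.a))
No beta redexes found.

Answer: yes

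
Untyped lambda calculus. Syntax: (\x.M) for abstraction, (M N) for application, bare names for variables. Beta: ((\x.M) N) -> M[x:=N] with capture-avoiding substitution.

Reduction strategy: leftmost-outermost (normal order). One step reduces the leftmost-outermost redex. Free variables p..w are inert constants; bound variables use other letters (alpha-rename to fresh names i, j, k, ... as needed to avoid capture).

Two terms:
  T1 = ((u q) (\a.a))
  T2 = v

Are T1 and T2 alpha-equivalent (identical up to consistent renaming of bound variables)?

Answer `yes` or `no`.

Answer: no

Derivation:
Term 1: ((u q) (\a.a))
Term 2: v
Alpha-equivalence: compare structure up to binder renaming.
Result: False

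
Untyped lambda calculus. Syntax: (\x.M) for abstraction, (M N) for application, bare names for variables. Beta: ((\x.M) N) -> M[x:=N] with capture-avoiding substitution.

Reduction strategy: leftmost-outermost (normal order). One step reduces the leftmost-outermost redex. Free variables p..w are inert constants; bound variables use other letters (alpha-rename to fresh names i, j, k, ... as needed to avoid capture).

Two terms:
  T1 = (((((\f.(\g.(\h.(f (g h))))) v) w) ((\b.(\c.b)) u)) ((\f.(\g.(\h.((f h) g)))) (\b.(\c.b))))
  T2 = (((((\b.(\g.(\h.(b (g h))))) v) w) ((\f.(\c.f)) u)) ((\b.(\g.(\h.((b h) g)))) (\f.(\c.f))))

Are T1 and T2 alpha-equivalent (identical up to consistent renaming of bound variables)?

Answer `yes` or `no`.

Term 1: (((((\f.(\g.(\h.(f (g h))))) v) w) ((\b.(\c.b)) u)) ((\f.(\g.(\h.((f h) g)))) (\b.(\c.b))))
Term 2: (((((\b.(\g.(\h.(b (g h))))) v) w) ((\f.(\c.f)) u)) ((\b.(\g.(\h.((b h) g)))) (\f.(\c.f))))
Alpha-equivalence: compare structure up to binder renaming.
Result: True

Answer: yes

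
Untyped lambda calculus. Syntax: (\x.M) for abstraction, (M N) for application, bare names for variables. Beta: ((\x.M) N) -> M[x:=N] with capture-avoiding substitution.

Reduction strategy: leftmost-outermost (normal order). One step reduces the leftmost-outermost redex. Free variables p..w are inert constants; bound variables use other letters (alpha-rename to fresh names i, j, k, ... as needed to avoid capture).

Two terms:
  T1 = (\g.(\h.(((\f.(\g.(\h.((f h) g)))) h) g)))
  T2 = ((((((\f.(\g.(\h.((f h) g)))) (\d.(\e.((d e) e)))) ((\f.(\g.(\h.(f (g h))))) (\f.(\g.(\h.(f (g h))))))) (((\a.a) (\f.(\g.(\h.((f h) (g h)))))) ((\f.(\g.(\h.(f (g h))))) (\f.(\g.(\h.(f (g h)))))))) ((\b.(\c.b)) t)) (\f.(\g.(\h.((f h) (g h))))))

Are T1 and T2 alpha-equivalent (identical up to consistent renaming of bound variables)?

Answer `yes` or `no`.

Term 1: (\g.(\h.(((\f.(\g.(\h.((f h) g)))) h) g)))
Term 2: ((((((\f.(\g.(\h.((f h) g)))) (\d.(\e.((d e) e)))) ((\f.(\g.(\h.(f (g h))))) (\f.(\g.(\h.(f (g h))))))) (((\a.a) (\f.(\g.(\h.((f h) (g h)))))) ((\f.(\g.(\h.(f (g h))))) (\f.(\g.(\h.(f (g h)))))))) ((\b.(\c.b)) t)) (\f.(\g.(\h.((f h) (g h))))))
Alpha-equivalence: compare structure up to binder renaming.
Result: False

Answer: no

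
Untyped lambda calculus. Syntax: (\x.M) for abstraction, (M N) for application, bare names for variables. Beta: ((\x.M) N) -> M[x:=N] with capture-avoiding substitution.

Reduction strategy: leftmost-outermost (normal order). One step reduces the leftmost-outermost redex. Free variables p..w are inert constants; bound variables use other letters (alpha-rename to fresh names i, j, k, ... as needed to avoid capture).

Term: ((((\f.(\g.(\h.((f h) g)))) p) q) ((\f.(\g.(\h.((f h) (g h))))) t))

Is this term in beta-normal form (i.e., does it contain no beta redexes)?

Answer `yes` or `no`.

Answer: no

Derivation:
Term: ((((\f.(\g.(\h.((f h) g)))) p) q) ((\f.(\g.(\h.((f h) (g h))))) t))
Found 2 beta redex(es).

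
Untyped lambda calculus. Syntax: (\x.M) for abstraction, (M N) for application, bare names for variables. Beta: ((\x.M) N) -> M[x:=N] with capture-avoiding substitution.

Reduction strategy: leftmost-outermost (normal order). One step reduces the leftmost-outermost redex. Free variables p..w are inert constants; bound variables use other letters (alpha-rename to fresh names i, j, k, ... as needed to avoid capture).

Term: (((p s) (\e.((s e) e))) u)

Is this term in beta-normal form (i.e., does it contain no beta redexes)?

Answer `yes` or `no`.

Term: (((p s) (\e.((s e) e))) u)
No beta redexes found.

Answer: yes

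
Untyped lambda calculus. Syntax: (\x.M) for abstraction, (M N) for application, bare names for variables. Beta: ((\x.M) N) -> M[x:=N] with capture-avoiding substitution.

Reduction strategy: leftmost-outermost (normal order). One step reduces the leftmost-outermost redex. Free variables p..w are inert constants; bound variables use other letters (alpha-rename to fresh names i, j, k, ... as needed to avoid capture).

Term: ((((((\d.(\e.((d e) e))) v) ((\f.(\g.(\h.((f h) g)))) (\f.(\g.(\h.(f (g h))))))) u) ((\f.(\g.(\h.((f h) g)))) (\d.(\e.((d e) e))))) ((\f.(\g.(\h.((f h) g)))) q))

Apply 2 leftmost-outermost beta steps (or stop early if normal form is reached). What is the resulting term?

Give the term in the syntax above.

Answer: (((((v ((\f.(\g.(\h.((f h) g)))) (\f.(\g.(\h.(f (g h))))))) ((\f.(\g.(\h.((f h) g)))) (\f.(\g.(\h.(f (g h))))))) u) ((\f.(\g.(\h.((f h) g)))) (\d.(\e.((d e) e))))) ((\f.(\g.(\h.((f h) g)))) q))

Derivation:
Step 0: ((((((\d.(\e.((d e) e))) v) ((\f.(\g.(\h.((f h) g)))) (\f.(\g.(\h.(f (g h))))))) u) ((\f.(\g.(\h.((f h) g)))) (\d.(\e.((d e) e))))) ((\f.(\g.(\h.((f h) g)))) q))
Step 1: (((((\e.((v e) e)) ((\f.(\g.(\h.((f h) g)))) (\f.(\g.(\h.(f (g h))))))) u) ((\f.(\g.(\h.((f h) g)))) (\d.(\e.((d e) e))))) ((\f.(\g.(\h.((f h) g)))) q))
Step 2: (((((v ((\f.(\g.(\h.((f h) g)))) (\f.(\g.(\h.(f (g h))))))) ((\f.(\g.(\h.((f h) g)))) (\f.(\g.(\h.(f (g h))))))) u) ((\f.(\g.(\h.((f h) g)))) (\d.(\e.((d e) e))))) ((\f.(\g.(\h.((f h) g)))) q))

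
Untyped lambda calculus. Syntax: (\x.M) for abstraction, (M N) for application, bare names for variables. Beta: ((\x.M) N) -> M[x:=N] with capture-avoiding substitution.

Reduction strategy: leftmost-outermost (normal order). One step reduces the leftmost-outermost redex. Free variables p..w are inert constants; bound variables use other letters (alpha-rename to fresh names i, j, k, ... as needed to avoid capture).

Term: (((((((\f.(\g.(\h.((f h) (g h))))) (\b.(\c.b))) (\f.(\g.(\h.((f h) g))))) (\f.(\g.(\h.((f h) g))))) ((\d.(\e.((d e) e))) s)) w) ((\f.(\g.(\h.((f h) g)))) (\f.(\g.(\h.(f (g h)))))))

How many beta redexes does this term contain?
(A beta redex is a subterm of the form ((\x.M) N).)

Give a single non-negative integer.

Answer: 3

Derivation:
Term: (((((((\f.(\g.(\h.((f h) (g h))))) (\b.(\c.b))) (\f.(\g.(\h.((f h) g))))) (\f.(\g.(\h.((f h) g))))) ((\d.(\e.((d e) e))) s)) w) ((\f.(\g.(\h.((f h) g)))) (\f.(\g.(\h.(f (g h)))))))
  Redex: ((\f.(\g.(\h.((f h) (g h))))) (\b.(\c.b)))
  Redex: ((\d.(\e.((d e) e))) s)
  Redex: ((\f.(\g.(\h.((f h) g)))) (\f.(\g.(\h.(f (g h))))))
Total redexes: 3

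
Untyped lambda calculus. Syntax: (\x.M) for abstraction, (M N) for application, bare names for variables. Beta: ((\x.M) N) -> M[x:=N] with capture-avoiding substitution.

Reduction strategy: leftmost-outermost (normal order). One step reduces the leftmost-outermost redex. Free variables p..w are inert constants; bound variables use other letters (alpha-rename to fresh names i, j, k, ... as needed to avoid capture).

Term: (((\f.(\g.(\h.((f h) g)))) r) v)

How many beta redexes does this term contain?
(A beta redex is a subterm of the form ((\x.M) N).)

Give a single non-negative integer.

Term: (((\f.(\g.(\h.((f h) g)))) r) v)
  Redex: ((\f.(\g.(\h.((f h) g)))) r)
Total redexes: 1

Answer: 1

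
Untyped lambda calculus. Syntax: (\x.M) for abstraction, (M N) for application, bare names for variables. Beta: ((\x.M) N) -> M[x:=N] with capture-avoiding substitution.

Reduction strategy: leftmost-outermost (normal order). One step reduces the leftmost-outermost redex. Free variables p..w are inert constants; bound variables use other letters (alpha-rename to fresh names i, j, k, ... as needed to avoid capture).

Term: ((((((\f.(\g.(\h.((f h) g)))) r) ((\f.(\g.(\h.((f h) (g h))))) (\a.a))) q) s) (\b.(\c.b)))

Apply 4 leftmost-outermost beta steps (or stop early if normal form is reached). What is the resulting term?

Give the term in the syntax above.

Step 0: ((((((\f.(\g.(\h.((f h) g)))) r) ((\f.(\g.(\h.((f h) (g h))))) (\a.a))) q) s) (\b.(\c.b)))
Step 1: (((((\g.(\h.((r h) g))) ((\f.(\g.(\h.((f h) (g h))))) (\a.a))) q) s) (\b.(\c.b)))
Step 2: ((((\h.((r h) ((\f.(\g.(\h.((f h) (g h))))) (\a.a)))) q) s) (\b.(\c.b)))
Step 3: ((((r q) ((\f.(\g.(\h.((f h) (g h))))) (\a.a))) s) (\b.(\c.b)))
Step 4: ((((r q) (\g.(\h.(((\a.a) h) (g h))))) s) (\b.(\c.b)))

Answer: ((((r q) (\g.(\h.(((\a.a) h) (g h))))) s) (\b.(\c.b)))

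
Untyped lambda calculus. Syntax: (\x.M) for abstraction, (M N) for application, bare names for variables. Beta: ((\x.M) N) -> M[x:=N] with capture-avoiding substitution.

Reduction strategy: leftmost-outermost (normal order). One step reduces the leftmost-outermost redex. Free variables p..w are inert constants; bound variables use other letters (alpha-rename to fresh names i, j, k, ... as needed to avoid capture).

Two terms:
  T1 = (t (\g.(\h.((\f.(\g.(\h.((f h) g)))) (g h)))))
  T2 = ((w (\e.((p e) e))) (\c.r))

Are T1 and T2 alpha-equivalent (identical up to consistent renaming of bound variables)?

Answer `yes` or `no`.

Term 1: (t (\g.(\h.((\f.(\g.(\h.((f h) g)))) (g h)))))
Term 2: ((w (\e.((p e) e))) (\c.r))
Alpha-equivalence: compare structure up to binder renaming.
Result: False

Answer: no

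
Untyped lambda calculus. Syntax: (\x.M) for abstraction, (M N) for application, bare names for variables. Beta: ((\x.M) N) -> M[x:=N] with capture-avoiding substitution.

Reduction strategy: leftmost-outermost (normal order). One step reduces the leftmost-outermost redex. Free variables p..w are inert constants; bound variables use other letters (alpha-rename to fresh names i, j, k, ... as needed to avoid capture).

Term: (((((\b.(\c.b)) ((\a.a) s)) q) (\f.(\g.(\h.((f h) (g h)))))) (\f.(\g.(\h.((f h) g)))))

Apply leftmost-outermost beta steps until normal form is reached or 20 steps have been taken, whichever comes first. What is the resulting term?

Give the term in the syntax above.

Step 0: (((((\b.(\c.b)) ((\a.a) s)) q) (\f.(\g.(\h.((f h) (g h)))))) (\f.(\g.(\h.((f h) g)))))
Step 1: ((((\c.((\a.a) s)) q) (\f.(\g.(\h.((f h) (g h)))))) (\f.(\g.(\h.((f h) g)))))
Step 2: ((((\a.a) s) (\f.(\g.(\h.((f h) (g h)))))) (\f.(\g.(\h.((f h) g)))))
Step 3: ((s (\f.(\g.(\h.((f h) (g h)))))) (\f.(\g.(\h.((f h) g)))))

Answer: ((s (\f.(\g.(\h.((f h) (g h)))))) (\f.(\g.(\h.((f h) g)))))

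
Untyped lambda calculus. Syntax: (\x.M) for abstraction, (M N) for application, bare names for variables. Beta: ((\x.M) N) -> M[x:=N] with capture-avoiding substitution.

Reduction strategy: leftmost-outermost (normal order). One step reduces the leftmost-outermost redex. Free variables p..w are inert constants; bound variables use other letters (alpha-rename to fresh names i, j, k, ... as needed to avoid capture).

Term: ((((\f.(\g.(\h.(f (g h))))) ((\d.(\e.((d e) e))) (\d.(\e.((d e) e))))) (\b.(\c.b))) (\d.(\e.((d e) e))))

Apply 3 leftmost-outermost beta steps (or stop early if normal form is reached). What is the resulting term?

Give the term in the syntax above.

Step 0: ((((\f.(\g.(\h.(f (g h))))) ((\d.(\e.((d e) e))) (\d.(\e.((d e) e))))) (\b.(\c.b))) (\d.(\e.((d e) e))))
Step 1: (((\g.(\h.(((\d.(\e.((d e) e))) (\d.(\e.((d e) e)))) (g h)))) (\b.(\c.b))) (\d.(\e.((d e) e))))
Step 2: ((\h.(((\d.(\e.((d e) e))) (\d.(\e.((d e) e)))) ((\b.(\c.b)) h))) (\d.(\e.((d e) e))))
Step 3: (((\d.(\e.((d e) e))) (\d.(\e.((d e) e)))) ((\b.(\c.b)) (\d.(\e.((d e) e)))))

Answer: (((\d.(\e.((d e) e))) (\d.(\e.((d e) e)))) ((\b.(\c.b)) (\d.(\e.((d e) e)))))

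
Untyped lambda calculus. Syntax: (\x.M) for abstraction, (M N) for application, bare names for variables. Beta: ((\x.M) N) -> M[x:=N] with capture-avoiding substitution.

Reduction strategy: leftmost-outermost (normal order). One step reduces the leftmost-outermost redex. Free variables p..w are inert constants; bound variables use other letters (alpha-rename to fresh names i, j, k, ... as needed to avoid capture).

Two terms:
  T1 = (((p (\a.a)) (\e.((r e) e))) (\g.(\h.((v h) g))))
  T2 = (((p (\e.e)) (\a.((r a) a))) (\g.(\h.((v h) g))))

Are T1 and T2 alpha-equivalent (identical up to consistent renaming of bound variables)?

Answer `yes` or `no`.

Answer: yes

Derivation:
Term 1: (((p (\a.a)) (\e.((r e) e))) (\g.(\h.((v h) g))))
Term 2: (((p (\e.e)) (\a.((r a) a))) (\g.(\h.((v h) g))))
Alpha-equivalence: compare structure up to binder renaming.
Result: True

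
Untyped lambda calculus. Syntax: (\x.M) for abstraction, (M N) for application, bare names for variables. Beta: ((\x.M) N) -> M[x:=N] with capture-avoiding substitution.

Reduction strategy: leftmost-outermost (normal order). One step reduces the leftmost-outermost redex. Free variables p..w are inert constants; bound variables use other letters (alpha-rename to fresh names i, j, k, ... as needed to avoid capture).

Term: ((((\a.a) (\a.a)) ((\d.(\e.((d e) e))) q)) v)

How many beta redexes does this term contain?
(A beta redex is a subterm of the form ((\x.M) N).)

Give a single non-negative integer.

Answer: 2

Derivation:
Term: ((((\a.a) (\a.a)) ((\d.(\e.((d e) e))) q)) v)
  Redex: ((\a.a) (\a.a))
  Redex: ((\d.(\e.((d e) e))) q)
Total redexes: 2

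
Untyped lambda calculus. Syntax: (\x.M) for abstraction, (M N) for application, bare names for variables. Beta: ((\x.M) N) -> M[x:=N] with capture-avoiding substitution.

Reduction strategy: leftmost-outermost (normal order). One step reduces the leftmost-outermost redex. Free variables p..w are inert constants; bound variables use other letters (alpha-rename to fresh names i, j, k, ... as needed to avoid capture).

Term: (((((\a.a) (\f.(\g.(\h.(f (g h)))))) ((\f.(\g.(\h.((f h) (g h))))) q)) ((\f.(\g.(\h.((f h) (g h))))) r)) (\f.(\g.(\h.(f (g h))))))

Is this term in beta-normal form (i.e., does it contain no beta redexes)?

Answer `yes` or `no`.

Term: (((((\a.a) (\f.(\g.(\h.(f (g h)))))) ((\f.(\g.(\h.((f h) (g h))))) q)) ((\f.(\g.(\h.((f h) (g h))))) r)) (\f.(\g.(\h.(f (g h))))))
Found 3 beta redex(es).

Answer: no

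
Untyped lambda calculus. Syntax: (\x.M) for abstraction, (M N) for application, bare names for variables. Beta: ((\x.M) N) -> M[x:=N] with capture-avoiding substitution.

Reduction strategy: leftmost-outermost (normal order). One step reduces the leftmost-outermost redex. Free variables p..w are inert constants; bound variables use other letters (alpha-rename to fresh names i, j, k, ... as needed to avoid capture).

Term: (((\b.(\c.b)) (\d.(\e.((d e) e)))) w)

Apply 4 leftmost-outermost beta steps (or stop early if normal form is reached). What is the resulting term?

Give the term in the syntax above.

Step 0: (((\b.(\c.b)) (\d.(\e.((d e) e)))) w)
Step 1: ((\c.(\d.(\e.((d e) e)))) w)
Step 2: (\d.(\e.((d e) e)))
Step 3: (normal form reached)

Answer: (\d.(\e.((d e) e)))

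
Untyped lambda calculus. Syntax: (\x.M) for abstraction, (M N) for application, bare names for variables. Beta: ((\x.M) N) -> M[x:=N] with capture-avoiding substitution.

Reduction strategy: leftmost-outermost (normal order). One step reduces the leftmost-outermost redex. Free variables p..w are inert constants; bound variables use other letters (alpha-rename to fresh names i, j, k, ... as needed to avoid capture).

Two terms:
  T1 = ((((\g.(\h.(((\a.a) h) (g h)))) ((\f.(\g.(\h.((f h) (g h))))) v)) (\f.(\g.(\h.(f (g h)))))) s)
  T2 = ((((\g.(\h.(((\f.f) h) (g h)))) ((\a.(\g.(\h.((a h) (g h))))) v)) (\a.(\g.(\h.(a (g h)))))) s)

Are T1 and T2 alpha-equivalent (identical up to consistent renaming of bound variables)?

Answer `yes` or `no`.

Term 1: ((((\g.(\h.(((\a.a) h) (g h)))) ((\f.(\g.(\h.((f h) (g h))))) v)) (\f.(\g.(\h.(f (g h)))))) s)
Term 2: ((((\g.(\h.(((\f.f) h) (g h)))) ((\a.(\g.(\h.((a h) (g h))))) v)) (\a.(\g.(\h.(a (g h)))))) s)
Alpha-equivalence: compare structure up to binder renaming.
Result: True

Answer: yes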